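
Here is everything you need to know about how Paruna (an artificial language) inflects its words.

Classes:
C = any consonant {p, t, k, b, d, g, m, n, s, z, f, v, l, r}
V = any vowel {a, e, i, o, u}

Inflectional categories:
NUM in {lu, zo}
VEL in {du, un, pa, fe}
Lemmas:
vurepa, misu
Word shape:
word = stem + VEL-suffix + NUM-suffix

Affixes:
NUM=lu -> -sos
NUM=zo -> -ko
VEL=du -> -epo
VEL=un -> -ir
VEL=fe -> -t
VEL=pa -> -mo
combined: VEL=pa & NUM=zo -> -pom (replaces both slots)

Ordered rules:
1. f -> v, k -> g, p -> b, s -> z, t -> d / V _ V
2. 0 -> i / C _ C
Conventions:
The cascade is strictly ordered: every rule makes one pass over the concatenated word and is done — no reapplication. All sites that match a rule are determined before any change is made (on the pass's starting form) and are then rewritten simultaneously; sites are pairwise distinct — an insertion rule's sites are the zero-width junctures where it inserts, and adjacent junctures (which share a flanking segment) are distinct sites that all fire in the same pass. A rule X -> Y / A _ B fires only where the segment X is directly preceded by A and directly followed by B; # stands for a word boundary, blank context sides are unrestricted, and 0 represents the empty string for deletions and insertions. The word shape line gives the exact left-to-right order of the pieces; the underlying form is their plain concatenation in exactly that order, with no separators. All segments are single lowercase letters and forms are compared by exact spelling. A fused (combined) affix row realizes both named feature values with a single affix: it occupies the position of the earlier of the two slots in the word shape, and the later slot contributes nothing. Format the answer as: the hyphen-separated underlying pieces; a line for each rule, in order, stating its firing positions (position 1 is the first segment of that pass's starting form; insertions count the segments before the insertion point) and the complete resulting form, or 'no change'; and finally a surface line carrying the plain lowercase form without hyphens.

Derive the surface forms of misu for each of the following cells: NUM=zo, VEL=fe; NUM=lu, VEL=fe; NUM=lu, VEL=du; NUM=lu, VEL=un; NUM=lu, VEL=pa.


cell NUM=zo, VEL=fe:
underlying: misu-t-ko
1. f -> v, k -> g, p -> b, s -> z, t -> d / V _ V: fires at position(s) 3: mizutko
2. 0 -> i / C _ C: inserts after position(s) 5: mizutiko
surface: mizutiko

cell NUM=lu, VEL=fe:
underlying: misu-t-sos
1. f -> v, k -> g, p -> b, s -> z, t -> d / V _ V: fires at position(s) 3: mizutsos
2. 0 -> i / C _ C: inserts after position(s) 5: mizutisos
surface: mizutisos

cell NUM=lu, VEL=du:
underlying: misu-epo-sos
1. f -> v, k -> g, p -> b, s -> z, t -> d / V _ V: fires at position(s) 3, 6, 8: mizuebozos
2. 0 -> i / C _ C: no change
surface: mizuebozos

cell NUM=lu, VEL=un:
underlying: misu-ir-sos
1. f -> v, k -> g, p -> b, s -> z, t -> d / V _ V: fires at position(s) 3: mizuirsos
2. 0 -> i / C _ C: inserts after position(s) 6: mizuirisos
surface: mizuirisos

cell NUM=lu, VEL=pa:
underlying: misu-mo-sos
1. f -> v, k -> g, p -> b, s -> z, t -> d / V _ V: fires at position(s) 3, 7: mizumozos
2. 0 -> i / C _ C: no change
surface: mizumozos


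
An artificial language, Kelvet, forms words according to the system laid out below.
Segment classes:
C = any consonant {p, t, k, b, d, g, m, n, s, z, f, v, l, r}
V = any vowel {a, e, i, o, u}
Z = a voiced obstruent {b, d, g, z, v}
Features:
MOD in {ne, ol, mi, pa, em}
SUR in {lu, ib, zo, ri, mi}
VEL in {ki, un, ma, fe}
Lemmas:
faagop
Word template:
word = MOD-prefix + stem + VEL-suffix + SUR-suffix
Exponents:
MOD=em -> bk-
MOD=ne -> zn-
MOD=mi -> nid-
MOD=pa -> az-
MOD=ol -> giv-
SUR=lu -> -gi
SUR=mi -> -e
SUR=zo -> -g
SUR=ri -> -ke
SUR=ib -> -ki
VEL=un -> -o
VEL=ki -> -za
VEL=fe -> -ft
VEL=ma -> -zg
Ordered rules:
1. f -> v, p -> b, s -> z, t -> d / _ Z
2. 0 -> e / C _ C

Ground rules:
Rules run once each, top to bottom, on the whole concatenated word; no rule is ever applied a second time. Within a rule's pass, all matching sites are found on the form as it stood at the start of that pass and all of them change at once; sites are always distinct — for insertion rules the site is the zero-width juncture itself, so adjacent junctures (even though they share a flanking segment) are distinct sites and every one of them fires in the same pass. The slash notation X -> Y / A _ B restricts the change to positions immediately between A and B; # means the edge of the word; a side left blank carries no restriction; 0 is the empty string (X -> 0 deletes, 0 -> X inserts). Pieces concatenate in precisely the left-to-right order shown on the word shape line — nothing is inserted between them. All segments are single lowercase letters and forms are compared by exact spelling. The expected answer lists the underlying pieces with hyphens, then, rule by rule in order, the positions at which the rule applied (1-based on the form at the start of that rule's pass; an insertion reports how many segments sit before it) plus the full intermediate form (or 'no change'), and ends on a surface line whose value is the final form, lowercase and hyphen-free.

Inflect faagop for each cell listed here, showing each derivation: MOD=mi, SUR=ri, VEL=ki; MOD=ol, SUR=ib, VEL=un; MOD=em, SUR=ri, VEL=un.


cell MOD=mi, SUR=ri, VEL=ki:
underlying: nid-faagop-za-ke
1. f -> v, p -> b, s -> z, t -> d / _ Z: fires at position(s) 9: nidfaagobzake
2. 0 -> e / C _ C: inserts after position(s) 3, 9: nidefaagobezake
surface: nidefaagobezake

cell MOD=ol, SUR=ib, VEL=un:
underlying: giv-faagop-o-ki
1. f -> v, p -> b, s -> z, t -> d / _ Z: no change
2. 0 -> e / C _ C: inserts after position(s) 3: givefaagopoki
surface: givefaagopoki

cell MOD=em, SUR=ri, VEL=un:
underlying: bk-faagop-o-ke
1. f -> v, p -> b, s -> z, t -> d / _ Z: no change
2. 0 -> e / C _ C: inserts after position(s) 1, 2: bekefaagopoke
surface: bekefaagopoke


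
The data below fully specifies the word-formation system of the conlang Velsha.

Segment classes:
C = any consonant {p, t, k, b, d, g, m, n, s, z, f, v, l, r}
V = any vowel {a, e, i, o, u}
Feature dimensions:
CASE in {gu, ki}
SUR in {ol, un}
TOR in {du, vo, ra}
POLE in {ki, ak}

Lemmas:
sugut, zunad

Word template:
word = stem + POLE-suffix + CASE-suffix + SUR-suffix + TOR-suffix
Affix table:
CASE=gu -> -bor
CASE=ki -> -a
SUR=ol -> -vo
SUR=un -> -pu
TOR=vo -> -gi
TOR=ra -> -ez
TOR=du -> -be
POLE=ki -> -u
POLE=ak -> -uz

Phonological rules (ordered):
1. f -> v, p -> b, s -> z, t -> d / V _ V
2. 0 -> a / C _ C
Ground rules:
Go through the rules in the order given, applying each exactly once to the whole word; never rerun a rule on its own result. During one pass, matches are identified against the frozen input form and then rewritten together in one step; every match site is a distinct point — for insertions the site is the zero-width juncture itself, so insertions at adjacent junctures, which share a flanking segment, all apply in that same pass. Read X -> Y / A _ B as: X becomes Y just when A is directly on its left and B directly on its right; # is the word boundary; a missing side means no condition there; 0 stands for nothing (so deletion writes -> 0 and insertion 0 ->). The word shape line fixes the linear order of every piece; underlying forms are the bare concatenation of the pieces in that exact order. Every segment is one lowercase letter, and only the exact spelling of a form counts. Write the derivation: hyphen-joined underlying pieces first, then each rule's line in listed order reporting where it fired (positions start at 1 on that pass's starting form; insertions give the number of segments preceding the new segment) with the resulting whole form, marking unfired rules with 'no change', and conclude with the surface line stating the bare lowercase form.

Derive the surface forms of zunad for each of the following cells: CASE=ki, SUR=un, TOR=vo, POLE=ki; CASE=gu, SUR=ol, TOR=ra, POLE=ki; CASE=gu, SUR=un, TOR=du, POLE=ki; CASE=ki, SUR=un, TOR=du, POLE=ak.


cell CASE=ki, SUR=un, TOR=vo, POLE=ki:
underlying: zunad-u-a-pu-gi
1. f -> v, p -> b, s -> z, t -> d / V _ V: fires at position(s) 8: zunaduabugi
2. 0 -> a / C _ C: no change
surface: zunaduabugi

cell CASE=gu, SUR=ol, TOR=ra, POLE=ki:
underlying: zunad-u-bor-vo-ez
1. f -> v, p -> b, s -> z, t -> d / V _ V: no change
2. 0 -> a / C _ C: inserts after position(s) 9: zunaduboravoez
surface: zunaduboravoez

cell CASE=gu, SUR=un, TOR=du, POLE=ki:
underlying: zunad-u-bor-pu-be
1. f -> v, p -> b, s -> z, t -> d / V _ V: no change
2. 0 -> a / C _ C: inserts after position(s) 9: zunaduborapube
surface: zunaduborapube

cell CASE=ki, SUR=un, TOR=du, POLE=ak:
underlying: zunad-uz-a-pu-be
1. f -> v, p -> b, s -> z, t -> d / V _ V: fires at position(s) 9: zunaduzabube
2. 0 -> a / C _ C: no change
surface: zunaduzabube


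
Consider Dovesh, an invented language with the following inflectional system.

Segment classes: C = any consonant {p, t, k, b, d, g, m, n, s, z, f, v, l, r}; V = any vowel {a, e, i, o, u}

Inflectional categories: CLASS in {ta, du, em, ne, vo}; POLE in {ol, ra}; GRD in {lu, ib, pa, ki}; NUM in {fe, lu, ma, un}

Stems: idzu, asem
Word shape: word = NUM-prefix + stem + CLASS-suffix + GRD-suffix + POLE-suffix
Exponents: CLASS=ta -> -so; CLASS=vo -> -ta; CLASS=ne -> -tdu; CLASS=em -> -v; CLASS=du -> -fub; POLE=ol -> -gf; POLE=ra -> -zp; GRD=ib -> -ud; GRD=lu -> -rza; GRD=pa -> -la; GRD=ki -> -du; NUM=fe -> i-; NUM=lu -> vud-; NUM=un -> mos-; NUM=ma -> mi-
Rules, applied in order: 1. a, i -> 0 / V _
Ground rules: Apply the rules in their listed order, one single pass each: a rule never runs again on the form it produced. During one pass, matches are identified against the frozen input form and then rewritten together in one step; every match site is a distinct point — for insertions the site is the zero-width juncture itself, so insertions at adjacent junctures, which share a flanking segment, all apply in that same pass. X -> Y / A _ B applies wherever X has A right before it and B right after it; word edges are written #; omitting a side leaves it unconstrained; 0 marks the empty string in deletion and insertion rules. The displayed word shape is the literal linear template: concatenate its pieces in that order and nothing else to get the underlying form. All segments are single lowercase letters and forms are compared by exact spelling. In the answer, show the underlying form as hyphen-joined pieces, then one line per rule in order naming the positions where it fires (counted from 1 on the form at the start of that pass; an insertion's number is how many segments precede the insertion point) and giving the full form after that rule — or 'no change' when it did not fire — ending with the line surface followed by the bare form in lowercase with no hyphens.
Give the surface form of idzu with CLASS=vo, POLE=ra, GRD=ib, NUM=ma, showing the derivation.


underlying: mi-idzu-ta-ud-zp
1. a, i -> 0 / V _: fires at position(s) 3: midzutaudzp
surface: midzutaudzp


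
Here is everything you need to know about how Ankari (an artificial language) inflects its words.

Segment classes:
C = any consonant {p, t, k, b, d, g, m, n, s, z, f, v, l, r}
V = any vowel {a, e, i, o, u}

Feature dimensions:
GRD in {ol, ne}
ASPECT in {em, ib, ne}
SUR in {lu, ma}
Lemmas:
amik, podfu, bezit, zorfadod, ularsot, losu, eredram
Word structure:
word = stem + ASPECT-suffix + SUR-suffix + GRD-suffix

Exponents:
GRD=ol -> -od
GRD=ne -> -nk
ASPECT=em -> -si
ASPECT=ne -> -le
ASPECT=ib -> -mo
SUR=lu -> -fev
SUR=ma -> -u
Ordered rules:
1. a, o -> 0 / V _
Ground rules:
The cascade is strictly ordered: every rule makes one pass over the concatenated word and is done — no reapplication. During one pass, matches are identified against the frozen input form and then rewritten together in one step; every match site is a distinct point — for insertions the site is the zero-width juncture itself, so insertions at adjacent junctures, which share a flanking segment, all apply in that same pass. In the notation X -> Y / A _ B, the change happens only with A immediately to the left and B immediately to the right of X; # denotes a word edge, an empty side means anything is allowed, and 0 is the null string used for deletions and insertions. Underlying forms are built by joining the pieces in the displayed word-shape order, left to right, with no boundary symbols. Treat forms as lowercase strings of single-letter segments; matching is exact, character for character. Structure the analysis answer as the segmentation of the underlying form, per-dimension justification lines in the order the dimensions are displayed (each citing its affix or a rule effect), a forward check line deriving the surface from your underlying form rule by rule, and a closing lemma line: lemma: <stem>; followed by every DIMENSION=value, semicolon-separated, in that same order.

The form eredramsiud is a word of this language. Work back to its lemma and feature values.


underlying: eredram-si-u-od
GRD=ol - signalled by the affix -od
ASPECT=em - signalled by the affix -si
SUR=ma - signalled by the affix -u
check: eredramsiuod -> eredramsiud
lemma: eredram; GRD=ol; ASPECT=em; SUR=ma


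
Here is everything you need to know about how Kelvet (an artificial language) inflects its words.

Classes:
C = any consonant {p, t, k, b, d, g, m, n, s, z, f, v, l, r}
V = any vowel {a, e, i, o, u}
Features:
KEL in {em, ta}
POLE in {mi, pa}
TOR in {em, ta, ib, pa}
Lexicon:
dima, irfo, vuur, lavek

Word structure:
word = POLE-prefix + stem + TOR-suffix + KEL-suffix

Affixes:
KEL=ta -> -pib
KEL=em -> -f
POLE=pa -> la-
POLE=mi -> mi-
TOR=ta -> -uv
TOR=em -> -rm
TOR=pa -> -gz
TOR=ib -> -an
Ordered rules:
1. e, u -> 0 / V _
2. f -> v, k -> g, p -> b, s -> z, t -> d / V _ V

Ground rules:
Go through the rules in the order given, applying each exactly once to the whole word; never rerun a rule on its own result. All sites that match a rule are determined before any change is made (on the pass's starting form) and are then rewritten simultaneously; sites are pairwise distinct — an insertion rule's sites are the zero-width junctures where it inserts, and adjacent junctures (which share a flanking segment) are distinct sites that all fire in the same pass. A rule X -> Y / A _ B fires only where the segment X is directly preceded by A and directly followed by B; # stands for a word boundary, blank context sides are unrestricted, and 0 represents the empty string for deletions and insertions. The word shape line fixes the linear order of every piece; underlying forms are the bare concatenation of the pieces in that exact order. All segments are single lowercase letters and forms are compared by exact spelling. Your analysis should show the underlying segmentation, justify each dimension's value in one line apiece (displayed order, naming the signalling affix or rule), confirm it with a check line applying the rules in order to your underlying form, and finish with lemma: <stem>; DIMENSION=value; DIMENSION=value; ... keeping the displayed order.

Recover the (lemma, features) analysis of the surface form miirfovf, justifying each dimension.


underlying: mi-irfo-uv-f
KEL=em - signalled by the affix -f
POLE=mi - signalled by the affix mi-
TOR=ta - signalled by the affix -uv
check: miirfouvf -> miirfovf -> miirfovf
lemma: irfo; KEL=em; POLE=mi; TOR=ta


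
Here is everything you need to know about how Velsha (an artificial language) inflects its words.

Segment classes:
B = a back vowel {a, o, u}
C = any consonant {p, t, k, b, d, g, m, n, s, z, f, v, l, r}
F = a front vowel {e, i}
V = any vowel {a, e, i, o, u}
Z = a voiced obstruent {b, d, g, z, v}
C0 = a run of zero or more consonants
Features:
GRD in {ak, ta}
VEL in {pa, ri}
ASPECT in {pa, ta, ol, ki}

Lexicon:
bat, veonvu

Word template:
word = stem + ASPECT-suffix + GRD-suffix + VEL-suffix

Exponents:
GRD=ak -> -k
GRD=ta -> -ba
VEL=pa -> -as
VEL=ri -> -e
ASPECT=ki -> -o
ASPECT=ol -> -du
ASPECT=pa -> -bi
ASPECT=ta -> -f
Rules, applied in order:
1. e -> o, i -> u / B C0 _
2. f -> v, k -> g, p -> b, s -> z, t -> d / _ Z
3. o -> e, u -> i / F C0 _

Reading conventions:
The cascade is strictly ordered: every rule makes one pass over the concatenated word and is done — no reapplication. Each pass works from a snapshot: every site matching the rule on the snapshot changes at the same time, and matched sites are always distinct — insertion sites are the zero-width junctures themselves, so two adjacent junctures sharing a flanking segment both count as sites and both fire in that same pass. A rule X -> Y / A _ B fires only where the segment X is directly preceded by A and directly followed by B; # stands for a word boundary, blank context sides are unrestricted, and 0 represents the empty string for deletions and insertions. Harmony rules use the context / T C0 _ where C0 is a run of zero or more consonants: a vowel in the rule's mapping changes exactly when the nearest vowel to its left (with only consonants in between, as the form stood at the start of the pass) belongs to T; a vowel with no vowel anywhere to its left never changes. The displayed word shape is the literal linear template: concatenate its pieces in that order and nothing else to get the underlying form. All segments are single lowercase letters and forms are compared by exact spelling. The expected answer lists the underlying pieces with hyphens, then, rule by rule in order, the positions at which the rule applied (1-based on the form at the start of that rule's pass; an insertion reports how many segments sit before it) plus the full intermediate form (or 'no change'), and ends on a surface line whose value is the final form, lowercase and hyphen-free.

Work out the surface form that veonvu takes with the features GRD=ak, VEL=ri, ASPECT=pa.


underlying: veonvu-bi-k-e
1. e -> o, i -> u / B C0 _: fires at position(s) 8: veonvubuke
2. f -> v, k -> g, p -> b, s -> z, t -> d / _ Z: no change
3. o -> e, u -> i / F C0 _: fires at position(s) 3: veenvubuke
surface: veenvubuke


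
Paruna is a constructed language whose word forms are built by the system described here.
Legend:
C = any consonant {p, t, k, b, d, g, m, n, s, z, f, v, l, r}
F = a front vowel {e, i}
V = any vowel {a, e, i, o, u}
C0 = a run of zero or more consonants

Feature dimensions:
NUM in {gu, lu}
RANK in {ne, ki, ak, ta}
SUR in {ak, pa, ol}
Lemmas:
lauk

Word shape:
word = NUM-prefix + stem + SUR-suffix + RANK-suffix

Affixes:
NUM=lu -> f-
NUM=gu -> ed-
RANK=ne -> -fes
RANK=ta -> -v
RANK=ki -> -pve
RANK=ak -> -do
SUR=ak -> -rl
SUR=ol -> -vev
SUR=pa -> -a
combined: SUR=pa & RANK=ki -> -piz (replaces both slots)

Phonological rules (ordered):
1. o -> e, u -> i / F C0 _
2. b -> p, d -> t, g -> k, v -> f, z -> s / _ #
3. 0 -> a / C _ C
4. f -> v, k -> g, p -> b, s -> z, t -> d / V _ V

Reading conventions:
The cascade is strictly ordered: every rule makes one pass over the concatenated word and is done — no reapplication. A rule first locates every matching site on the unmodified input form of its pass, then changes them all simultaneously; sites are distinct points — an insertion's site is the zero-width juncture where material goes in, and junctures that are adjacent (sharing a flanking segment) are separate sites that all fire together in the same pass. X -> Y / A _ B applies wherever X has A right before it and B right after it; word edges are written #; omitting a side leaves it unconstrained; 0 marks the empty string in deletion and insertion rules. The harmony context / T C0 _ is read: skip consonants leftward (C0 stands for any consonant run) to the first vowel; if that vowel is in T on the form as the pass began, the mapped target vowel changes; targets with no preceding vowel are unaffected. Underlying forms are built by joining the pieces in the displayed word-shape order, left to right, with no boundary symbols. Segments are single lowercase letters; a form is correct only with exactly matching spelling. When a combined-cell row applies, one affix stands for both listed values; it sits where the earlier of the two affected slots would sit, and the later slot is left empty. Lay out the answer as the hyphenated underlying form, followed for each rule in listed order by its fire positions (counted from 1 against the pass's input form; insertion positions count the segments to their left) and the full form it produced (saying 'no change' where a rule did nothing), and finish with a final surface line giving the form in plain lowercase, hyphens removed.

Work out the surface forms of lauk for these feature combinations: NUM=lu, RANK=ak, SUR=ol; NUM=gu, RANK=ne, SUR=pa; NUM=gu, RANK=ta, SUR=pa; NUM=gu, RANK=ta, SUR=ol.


cell NUM=lu, RANK=ak, SUR=ol:
underlying: f-lauk-vev-do
1. o -> e, u -> i / F C0 _: fires at position(s) 10: flaukvevde
2. b -> p, d -> t, g -> k, v -> f, z -> s / _ #: no change
3. 0 -> a / C _ C: inserts after position(s) 1, 5, 8: falaukavevade
4. f -> v, k -> g, p -> b, s -> z, t -> d / V _ V: fires at position(s) 6: falaugavevade
surface: falaugavevade

cell NUM=gu, RANK=ne, SUR=pa:
underlying: ed-lauk-a-fes
1. o -> e, u -> i / F C0 _: no change
2. b -> p, d -> t, g -> k, v -> f, z -> s / _ #: no change
3. 0 -> a / C _ C: inserts after position(s) 2: edalaukafes
4. f -> v, k -> g, p -> b, s -> z, t -> d / V _ V: fires at position(s) 7, 9: edalaugaves
surface: edalaugaves

cell NUM=gu, RANK=ta, SUR=pa:
underlying: ed-lauk-a-v
1. o -> e, u -> i / F C0 _: no change
2. b -> p, d -> t, g -> k, v -> f, z -> s / _ #: fires at position(s) 8: edlaukaf
3. 0 -> a / C _ C: inserts after position(s) 2: edalaukaf
4. f -> v, k -> g, p -> b, s -> z, t -> d / V _ V: fires at position(s) 7: edalaugaf
surface: edalaugaf

cell NUM=gu, RANK=ta, SUR=ol:
underlying: ed-lauk-vev-v
1. o -> e, u -> i / F C0 _: no change
2. b -> p, d -> t, g -> k, v -> f, z -> s / _ #: fires at position(s) 10: edlaukvevf
3. 0 -> a / C _ C: inserts after position(s) 2, 6, 9: edalaukavevaf
4. f -> v, k -> g, p -> b, s -> z, t -> d / V _ V: fires at position(s) 7: edalaugavevaf
surface: edalaugavevaf


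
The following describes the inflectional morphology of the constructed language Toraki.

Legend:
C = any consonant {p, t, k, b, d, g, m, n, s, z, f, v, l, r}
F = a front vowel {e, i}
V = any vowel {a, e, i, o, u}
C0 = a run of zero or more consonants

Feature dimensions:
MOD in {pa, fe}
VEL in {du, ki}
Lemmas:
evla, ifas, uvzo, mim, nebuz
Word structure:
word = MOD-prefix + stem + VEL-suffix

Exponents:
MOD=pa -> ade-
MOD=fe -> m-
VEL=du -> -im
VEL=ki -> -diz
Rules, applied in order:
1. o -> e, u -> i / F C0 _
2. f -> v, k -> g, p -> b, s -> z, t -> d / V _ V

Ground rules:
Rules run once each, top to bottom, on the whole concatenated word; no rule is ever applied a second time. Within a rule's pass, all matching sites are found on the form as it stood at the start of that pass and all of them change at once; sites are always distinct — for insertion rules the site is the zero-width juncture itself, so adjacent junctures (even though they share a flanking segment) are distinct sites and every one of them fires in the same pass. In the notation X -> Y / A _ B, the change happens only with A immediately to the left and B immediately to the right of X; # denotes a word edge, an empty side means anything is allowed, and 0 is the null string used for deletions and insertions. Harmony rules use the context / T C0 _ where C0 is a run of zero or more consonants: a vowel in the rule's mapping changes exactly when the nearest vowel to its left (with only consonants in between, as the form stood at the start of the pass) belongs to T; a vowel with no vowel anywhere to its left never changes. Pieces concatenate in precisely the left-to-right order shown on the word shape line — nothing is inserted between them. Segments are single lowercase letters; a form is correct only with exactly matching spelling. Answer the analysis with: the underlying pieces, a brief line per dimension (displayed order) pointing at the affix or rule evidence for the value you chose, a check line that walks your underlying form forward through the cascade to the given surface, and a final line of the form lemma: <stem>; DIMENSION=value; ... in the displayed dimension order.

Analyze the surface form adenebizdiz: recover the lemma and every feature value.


underlying: ade-nebuz-diz
MOD=pa - signalled by the affix ade-
VEL=ki - signalled by the affix -diz
check: adenebuzdiz -> adenebizdiz -> adenebizdiz
lemma: nebuz; MOD=pa; VEL=ki


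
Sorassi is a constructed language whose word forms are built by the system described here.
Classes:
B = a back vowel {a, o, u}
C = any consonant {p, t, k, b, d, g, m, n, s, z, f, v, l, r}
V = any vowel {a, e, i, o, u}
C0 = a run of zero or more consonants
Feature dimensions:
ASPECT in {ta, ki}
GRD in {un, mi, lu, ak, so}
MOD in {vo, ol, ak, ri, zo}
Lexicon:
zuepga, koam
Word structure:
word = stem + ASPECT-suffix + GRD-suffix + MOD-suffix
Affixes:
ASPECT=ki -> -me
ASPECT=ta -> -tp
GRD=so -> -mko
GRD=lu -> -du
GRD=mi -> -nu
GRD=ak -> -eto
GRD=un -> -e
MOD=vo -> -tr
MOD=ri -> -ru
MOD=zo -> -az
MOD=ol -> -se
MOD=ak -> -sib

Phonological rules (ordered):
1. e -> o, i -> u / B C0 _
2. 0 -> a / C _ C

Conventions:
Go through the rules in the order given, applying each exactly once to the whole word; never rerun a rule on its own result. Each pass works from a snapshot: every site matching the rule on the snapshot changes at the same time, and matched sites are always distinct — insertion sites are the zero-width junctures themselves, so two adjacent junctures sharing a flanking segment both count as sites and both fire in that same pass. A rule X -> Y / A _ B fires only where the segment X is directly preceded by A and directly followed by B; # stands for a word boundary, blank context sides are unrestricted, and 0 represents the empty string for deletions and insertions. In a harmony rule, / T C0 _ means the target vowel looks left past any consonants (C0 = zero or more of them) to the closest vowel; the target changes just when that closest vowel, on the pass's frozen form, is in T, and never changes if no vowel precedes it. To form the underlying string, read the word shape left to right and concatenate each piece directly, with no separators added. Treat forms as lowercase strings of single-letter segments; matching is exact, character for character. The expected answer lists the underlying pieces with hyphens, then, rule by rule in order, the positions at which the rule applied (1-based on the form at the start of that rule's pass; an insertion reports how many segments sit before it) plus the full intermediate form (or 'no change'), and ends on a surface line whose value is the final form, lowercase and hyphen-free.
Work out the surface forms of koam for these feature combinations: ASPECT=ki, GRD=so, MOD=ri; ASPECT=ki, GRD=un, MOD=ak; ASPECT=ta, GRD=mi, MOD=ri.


cell ASPECT=ki, GRD=so, MOD=ri:
underlying: koam-me-mko-ru
1. e -> o, i -> u / B C0 _: fires at position(s) 6: koammomkoru
2. 0 -> a / C _ C: inserts after position(s) 4, 7: koamamomakoru
surface: koamamomakoru

cell ASPECT=ki, GRD=un, MOD=ak:
underlying: koam-me-e-sib
1. e -> o, i -> u / B C0 _: fires at position(s) 6: koammoesib
2. 0 -> a / C _ C: inserts after position(s) 4: koamamoesib
surface: koamamoesib

cell ASPECT=ta, GRD=mi, MOD=ri:
underlying: koam-tp-nu-ru
1. e -> o, i -> u / B C0 _: no change
2. 0 -> a / C _ C: inserts after position(s) 4, 5, 6: koamatapanuru
surface: koamatapanuru


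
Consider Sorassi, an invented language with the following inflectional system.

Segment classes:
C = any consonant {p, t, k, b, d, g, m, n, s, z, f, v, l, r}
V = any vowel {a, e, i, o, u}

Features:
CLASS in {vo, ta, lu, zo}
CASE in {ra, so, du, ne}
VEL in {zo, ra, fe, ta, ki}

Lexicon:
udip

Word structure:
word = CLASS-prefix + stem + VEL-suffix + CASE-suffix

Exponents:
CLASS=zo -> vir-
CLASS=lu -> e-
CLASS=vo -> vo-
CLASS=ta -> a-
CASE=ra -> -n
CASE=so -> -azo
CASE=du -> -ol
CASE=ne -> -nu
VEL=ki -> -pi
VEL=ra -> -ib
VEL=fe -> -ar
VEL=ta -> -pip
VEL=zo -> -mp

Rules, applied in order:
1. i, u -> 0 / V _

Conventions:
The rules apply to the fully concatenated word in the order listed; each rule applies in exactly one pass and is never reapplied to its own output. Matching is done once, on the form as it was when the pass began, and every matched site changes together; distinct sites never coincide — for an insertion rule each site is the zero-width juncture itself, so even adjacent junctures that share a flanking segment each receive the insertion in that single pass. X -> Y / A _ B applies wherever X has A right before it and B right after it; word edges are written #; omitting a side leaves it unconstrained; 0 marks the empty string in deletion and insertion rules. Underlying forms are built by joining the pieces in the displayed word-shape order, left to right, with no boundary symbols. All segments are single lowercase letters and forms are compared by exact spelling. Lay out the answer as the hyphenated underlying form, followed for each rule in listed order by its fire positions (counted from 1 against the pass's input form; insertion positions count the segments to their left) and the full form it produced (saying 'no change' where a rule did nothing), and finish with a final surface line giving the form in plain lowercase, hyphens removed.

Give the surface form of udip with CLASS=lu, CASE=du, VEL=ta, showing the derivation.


underlying: e-udip-pip-ol
1. i, u -> 0 / V _: fires at position(s) 2: edippipol
surface: edippipol


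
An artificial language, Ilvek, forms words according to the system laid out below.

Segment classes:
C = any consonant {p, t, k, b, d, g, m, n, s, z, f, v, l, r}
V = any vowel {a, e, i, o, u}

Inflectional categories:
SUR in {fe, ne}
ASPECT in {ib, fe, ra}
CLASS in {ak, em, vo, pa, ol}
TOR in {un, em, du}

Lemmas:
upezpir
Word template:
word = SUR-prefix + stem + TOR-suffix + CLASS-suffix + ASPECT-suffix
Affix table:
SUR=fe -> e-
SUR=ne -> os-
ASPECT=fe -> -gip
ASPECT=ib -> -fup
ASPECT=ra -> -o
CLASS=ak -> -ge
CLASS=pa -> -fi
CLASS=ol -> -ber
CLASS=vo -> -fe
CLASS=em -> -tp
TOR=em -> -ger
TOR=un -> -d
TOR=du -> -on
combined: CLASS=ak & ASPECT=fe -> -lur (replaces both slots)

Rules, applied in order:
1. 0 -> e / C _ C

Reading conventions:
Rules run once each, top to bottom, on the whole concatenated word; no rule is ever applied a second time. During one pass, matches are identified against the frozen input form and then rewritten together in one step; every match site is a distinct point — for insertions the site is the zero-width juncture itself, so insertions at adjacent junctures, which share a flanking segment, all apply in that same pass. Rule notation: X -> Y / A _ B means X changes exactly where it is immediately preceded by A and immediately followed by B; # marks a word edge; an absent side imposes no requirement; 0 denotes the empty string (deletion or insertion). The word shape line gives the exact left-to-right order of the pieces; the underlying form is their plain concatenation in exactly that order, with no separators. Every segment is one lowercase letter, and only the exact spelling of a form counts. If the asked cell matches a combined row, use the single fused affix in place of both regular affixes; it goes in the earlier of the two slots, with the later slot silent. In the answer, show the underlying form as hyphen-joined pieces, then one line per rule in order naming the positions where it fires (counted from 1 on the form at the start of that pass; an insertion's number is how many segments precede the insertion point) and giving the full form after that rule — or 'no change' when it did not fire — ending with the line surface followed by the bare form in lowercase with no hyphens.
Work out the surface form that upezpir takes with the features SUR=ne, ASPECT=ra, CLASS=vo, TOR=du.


underlying: os-upezpir-on-fe-o
1. 0 -> e / C _ C: inserts after position(s) 6, 11: osupezepironefeo
surface: osupezepironefeo


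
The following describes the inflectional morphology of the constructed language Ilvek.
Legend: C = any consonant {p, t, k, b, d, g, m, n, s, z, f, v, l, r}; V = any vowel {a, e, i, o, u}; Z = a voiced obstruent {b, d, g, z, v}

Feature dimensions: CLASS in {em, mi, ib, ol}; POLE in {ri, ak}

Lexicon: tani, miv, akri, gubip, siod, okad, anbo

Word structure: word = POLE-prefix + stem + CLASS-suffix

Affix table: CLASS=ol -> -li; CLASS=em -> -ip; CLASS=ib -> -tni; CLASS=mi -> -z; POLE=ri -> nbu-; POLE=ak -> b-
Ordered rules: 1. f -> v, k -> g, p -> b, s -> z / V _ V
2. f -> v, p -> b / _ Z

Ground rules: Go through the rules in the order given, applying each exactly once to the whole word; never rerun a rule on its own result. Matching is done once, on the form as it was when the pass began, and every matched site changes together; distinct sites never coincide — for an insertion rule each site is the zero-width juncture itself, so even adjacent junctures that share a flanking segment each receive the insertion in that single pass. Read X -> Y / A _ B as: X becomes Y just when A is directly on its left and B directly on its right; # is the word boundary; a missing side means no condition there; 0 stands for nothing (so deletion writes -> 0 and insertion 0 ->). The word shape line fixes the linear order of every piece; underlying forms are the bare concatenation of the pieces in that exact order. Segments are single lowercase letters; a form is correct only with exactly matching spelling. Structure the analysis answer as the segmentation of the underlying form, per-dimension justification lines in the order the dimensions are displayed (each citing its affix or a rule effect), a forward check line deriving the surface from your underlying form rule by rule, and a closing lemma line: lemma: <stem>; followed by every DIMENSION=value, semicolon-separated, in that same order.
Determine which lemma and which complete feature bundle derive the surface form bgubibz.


underlying: b-gubip-z
CLASS=mi - signalled by the affix -z
POLE=ak - signalled by the affix b-
check: bgubipz -> bgubipz -> bgubibz
lemma: gubip; CLASS=mi; POLE=ak


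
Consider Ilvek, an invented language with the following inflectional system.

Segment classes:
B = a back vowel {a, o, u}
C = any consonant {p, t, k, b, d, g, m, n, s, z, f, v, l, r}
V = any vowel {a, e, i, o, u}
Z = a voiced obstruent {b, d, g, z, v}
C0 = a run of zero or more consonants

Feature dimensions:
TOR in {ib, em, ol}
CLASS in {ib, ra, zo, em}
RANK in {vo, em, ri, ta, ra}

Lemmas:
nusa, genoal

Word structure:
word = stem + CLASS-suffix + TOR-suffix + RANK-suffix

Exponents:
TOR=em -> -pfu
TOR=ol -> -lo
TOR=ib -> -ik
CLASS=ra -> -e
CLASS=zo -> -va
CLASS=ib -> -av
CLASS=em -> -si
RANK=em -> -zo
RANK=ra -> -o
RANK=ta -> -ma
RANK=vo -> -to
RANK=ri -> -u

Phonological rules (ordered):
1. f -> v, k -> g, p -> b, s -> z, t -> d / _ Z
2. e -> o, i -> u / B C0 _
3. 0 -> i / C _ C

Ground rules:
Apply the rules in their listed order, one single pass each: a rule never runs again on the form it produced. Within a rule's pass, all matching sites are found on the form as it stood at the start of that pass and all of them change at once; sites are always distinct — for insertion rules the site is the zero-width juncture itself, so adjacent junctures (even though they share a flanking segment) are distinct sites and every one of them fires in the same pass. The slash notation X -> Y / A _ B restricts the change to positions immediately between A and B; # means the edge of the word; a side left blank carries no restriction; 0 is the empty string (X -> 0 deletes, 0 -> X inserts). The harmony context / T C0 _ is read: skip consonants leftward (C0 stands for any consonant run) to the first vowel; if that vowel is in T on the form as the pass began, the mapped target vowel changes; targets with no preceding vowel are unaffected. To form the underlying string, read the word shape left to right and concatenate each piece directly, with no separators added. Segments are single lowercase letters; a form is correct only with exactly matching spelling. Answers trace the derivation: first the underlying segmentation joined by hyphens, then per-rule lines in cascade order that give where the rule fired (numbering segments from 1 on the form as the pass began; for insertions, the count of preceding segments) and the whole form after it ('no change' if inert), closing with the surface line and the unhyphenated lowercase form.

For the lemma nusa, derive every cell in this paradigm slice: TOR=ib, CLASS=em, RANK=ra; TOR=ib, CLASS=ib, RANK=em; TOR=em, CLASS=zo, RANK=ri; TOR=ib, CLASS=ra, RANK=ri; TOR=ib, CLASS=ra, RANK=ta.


cell TOR=ib, CLASS=em, RANK=ra:
underlying: nusa-si-ik-o
1. f -> v, k -> g, p -> b, s -> z, t -> d / _ Z: no change
2. e -> o, i -> u / B C0 _: fires at position(s) 6: nusasuiko
3. 0 -> i / C _ C: no change
surface: nusasuiko

cell TOR=ib, CLASS=ib, RANK=em:
underlying: nusa-av-ik-zo
1. f -> v, k -> g, p -> b, s -> z, t -> d / _ Z: fires at position(s) 8: nusaavigzo
2. e -> o, i -> u / B C0 _: fires at position(s) 7: nusaavugzo
3. 0 -> i / C _ C: inserts after position(s) 8: nusaavugizo
surface: nusaavugizo

cell TOR=em, CLASS=zo, RANK=ri:
underlying: nusa-va-pfu-u
1. f -> v, k -> g, p -> b, s -> z, t -> d / _ Z: no change
2. e -> o, i -> u / B C0 _: no change
3. 0 -> i / C _ C: inserts after position(s) 7: nusavapifuu
surface: nusavapifuu

cell TOR=ib, CLASS=ra, RANK=ri:
underlying: nusa-e-ik-u
1. f -> v, k -> g, p -> b, s -> z, t -> d / _ Z: no change
2. e -> o, i -> u / B C0 _: fires at position(s) 5: nusaoiku
3. 0 -> i / C _ C: no change
surface: nusaoiku

cell TOR=ib, CLASS=ra, RANK=ta:
underlying: nusa-e-ik-ma
1. f -> v, k -> g, p -> b, s -> z, t -> d / _ Z: no change
2. e -> o, i -> u / B C0 _: fires at position(s) 5: nusaoikma
3. 0 -> i / C _ C: inserts after position(s) 7: nusaoikima
surface: nusaoikima


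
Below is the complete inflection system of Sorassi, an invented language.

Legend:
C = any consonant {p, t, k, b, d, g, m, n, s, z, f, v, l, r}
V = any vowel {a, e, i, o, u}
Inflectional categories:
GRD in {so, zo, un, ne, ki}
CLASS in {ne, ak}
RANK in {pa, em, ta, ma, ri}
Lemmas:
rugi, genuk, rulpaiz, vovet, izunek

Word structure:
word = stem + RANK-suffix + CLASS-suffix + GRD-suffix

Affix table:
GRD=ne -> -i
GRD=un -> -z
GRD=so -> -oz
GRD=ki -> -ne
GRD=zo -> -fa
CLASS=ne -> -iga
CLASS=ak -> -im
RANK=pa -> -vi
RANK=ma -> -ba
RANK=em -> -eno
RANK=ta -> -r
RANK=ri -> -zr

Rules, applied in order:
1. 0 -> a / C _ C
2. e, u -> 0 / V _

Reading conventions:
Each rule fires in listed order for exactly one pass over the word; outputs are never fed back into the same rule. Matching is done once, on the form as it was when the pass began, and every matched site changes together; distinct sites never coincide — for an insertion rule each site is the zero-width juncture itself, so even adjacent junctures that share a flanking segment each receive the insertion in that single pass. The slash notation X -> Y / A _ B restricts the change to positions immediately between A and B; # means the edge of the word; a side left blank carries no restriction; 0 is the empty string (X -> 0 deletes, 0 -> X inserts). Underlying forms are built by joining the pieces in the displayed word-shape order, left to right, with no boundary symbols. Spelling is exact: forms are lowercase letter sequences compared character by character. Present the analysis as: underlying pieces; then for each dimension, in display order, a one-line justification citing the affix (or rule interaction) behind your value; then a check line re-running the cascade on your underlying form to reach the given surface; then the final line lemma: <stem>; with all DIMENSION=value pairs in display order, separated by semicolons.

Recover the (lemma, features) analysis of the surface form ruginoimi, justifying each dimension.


underlying: rugi-eno-im-i
GRD=ne - signalled by the affix -i
CLASS=ak - signalled by the affix -im
RANK=em - signalled by the affix -eno
check: rugienoimi -> rugienoimi -> ruginoimi
lemma: rugi; GRD=ne; CLASS=ak; RANK=em


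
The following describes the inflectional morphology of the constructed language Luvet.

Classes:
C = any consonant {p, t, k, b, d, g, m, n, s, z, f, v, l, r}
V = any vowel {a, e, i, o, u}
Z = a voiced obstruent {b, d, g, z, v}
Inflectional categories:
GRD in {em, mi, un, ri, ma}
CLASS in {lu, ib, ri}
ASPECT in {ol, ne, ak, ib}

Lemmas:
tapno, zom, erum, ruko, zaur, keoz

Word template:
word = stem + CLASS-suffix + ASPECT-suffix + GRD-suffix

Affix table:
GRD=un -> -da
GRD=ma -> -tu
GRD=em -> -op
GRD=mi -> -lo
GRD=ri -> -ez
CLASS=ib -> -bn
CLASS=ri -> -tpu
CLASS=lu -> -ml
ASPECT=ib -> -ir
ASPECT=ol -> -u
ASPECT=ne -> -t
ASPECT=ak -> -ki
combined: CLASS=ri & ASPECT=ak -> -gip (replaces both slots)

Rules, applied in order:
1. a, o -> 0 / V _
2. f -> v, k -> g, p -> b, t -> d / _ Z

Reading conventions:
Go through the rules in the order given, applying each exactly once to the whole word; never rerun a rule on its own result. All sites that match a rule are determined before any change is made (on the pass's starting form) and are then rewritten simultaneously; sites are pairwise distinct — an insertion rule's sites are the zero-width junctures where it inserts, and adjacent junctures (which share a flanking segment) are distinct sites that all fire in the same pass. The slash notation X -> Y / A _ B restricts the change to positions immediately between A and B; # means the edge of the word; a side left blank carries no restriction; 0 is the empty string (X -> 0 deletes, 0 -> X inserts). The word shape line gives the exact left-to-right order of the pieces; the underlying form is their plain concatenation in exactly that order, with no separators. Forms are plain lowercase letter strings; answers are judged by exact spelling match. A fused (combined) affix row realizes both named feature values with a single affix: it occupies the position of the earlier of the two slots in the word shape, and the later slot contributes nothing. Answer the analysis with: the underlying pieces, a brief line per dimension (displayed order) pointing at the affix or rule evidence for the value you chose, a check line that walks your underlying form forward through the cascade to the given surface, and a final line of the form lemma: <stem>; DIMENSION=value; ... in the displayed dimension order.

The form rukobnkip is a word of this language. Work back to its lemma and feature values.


underlying: ruko-bn-ki-op
GRD=em - signalled by the affix -op
CLASS=ib - signalled by the affix -bn
ASPECT=ak - signalled by the affix -ki
check: rukobnkiop -> rukobnkip -> rukobnkip
lemma: ruko; GRD=em; CLASS=ib; ASPECT=ak
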